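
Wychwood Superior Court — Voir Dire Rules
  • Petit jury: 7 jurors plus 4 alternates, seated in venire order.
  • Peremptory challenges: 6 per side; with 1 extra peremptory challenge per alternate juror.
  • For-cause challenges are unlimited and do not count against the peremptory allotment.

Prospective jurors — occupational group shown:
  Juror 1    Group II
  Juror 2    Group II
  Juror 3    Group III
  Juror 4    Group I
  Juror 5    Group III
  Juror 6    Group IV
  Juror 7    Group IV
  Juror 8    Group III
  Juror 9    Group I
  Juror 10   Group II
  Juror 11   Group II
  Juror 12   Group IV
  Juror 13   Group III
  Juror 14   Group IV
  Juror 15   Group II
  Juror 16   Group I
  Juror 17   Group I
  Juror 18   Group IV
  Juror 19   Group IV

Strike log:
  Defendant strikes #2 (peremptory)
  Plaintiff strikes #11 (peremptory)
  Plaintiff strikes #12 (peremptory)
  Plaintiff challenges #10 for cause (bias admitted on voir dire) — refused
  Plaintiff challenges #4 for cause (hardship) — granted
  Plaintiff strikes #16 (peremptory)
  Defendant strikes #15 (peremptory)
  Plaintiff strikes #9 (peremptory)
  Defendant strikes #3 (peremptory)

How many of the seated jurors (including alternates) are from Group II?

2

Removed: #2, #3, #4, #9, #11, #12, #15, #16.
Seated (11 incl. alternates): #1, #5, #6, #7, #8, #10, #13, #14, #17, #18, #19.
Of those, in Group II: #1, #10 → 2.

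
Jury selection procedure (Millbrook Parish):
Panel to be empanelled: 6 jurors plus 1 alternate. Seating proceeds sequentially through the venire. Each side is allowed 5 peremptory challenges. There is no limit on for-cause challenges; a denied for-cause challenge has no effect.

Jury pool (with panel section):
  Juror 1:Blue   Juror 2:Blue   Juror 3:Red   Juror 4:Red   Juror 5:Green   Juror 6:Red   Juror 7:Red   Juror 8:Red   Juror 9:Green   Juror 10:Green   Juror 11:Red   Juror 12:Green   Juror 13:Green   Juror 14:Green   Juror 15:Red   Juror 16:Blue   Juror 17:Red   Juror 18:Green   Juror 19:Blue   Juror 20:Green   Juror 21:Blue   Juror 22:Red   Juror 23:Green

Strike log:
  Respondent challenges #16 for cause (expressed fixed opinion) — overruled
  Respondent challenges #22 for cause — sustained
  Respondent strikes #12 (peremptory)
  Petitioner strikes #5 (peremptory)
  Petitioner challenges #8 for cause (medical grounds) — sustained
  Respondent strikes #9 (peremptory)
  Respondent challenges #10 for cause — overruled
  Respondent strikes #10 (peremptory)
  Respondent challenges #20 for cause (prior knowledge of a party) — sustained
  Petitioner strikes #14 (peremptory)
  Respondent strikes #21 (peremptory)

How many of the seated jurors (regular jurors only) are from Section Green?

0

Removed: #5, #8, #9, #10, #12, #14, #20, #21, #22.
Seated jurors 1–6: #1, #2, #3, #4, #6, #7 (alternates #11 not counted).
None of those are in Section Green → 0.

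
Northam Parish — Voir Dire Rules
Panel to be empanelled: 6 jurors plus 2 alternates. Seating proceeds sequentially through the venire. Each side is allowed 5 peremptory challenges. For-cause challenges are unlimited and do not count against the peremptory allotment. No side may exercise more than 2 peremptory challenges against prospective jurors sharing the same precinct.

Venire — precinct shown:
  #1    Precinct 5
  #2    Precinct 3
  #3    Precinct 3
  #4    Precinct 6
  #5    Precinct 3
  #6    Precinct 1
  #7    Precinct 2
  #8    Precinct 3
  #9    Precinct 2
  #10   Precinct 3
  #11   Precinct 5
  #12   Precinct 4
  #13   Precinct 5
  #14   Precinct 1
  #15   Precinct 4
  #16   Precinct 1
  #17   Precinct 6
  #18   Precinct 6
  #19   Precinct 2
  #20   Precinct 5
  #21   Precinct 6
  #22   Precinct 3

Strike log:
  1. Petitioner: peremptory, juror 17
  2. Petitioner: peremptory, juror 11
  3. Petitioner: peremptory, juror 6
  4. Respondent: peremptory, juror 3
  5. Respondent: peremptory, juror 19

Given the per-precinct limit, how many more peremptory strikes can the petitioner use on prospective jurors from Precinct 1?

1

Petitioner peremptories so far: #17, #11, #6 — 3 of 5 used, 2 left overall.
Against Precinct 1: #6 — 1 used; per-precinct cap 2 leaves 1.
Binding limit: min(2, 1) = 1.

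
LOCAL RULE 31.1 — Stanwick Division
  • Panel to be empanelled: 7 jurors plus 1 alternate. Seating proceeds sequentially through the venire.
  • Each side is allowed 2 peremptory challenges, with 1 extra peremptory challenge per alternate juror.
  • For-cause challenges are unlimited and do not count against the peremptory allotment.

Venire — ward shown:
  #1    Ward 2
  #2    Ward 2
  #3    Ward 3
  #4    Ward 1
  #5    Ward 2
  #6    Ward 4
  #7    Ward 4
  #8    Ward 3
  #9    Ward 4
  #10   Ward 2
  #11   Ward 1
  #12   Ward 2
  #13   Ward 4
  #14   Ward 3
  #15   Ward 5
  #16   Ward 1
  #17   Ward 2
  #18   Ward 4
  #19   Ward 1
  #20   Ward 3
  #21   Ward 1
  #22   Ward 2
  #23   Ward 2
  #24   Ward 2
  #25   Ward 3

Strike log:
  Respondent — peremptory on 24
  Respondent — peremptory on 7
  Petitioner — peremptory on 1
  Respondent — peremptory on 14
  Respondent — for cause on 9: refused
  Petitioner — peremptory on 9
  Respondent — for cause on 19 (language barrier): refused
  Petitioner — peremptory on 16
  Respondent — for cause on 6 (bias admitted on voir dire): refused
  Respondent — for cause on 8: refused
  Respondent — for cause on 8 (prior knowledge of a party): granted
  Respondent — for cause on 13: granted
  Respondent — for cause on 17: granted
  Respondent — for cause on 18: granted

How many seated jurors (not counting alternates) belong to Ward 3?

Removed: #1, #7, #8, #9, #13, #14, #16, #17, #18, #24.
Seated jurors 1–7: #2, #3, #4, #5, #6, #10, #11 (alternates #12 not counted).
Of those, in Ward 3: #3 → 1.

1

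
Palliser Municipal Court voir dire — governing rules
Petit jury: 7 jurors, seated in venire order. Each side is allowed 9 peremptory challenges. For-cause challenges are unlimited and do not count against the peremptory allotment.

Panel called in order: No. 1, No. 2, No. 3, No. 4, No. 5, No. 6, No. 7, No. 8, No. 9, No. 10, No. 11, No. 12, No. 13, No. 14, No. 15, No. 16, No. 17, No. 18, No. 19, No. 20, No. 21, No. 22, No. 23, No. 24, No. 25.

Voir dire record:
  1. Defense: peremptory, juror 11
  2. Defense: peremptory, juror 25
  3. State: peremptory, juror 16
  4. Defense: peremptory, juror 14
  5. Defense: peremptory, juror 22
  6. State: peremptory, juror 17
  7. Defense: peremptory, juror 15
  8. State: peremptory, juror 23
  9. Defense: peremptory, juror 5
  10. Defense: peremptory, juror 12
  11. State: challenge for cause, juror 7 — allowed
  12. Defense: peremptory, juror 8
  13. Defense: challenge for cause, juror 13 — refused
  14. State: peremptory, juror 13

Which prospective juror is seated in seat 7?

10

Removed: #5, #7, #8, #11, #12, #13, #14, #15, #16, #17, #22, #23, #25.
Seating in order: seats 1–7 → #1, #2, #3, #4, #6, #9, #10.
So seat 7 is #10.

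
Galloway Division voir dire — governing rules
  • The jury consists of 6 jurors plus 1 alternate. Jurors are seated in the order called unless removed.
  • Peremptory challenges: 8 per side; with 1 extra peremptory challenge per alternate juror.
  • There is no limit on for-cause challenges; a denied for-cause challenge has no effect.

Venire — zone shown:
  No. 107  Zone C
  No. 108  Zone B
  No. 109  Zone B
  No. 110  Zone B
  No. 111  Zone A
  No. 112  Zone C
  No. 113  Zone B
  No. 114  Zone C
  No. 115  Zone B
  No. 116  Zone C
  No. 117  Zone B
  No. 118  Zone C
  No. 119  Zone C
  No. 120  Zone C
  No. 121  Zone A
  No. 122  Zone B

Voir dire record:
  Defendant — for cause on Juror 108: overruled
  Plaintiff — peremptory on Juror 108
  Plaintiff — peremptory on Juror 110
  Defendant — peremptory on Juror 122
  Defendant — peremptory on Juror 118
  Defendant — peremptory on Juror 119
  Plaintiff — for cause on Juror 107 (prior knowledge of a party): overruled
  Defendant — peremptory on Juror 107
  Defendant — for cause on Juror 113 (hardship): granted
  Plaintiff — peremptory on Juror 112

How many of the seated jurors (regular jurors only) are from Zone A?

1

Removed: #107, #108, #110, #112, #113, #118, #119, #122.
Seated jurors 1–6: #109, #111, #114, #115, #116, #117 (alternates #120 not counted).
Of those, in Zone A: #111 → 1.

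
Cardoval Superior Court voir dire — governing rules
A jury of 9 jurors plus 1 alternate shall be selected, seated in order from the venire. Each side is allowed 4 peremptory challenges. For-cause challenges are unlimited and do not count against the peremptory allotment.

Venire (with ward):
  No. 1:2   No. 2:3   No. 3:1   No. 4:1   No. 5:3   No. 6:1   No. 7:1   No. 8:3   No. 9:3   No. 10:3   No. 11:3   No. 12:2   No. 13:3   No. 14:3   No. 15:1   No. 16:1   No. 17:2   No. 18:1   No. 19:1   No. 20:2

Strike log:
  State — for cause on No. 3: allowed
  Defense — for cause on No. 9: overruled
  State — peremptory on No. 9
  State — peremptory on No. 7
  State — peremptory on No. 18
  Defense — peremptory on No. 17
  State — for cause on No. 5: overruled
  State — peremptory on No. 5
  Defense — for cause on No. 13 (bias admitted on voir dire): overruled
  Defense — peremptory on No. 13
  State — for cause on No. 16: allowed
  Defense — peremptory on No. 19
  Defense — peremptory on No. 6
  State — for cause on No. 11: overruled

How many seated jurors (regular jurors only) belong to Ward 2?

2

Removed: #3, #5, #6, #7, #9, #13, #16, #17, #18, #19.
Seated jurors 1–9: #1, #2, #4, #8, #10, #11, #12, #14, #15 (alternates #20 not counted).
Of those, in Ward 2: #1, #12 → 2.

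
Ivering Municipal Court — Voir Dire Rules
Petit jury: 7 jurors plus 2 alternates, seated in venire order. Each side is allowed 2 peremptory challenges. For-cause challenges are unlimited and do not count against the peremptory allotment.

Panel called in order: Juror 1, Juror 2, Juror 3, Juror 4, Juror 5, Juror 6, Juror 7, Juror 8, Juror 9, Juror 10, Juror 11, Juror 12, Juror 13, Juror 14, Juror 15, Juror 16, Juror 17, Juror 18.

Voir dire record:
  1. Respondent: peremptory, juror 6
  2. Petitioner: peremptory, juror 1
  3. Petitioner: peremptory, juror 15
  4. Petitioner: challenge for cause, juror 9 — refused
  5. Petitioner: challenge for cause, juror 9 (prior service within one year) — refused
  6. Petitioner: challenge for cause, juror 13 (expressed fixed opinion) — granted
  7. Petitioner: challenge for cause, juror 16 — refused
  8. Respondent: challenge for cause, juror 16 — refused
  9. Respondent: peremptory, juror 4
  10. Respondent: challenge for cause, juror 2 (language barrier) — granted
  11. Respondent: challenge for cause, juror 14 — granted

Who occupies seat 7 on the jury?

11

Removed: #1, #2, #4, #6, #13, #14, #15. (#9, #16 stay — for-cause denied.)
Seating in order: seats 1–7 → #3, #5, #7, #8, #9, #10, #11; alternates → #12, #16.
So seat 7 is #11.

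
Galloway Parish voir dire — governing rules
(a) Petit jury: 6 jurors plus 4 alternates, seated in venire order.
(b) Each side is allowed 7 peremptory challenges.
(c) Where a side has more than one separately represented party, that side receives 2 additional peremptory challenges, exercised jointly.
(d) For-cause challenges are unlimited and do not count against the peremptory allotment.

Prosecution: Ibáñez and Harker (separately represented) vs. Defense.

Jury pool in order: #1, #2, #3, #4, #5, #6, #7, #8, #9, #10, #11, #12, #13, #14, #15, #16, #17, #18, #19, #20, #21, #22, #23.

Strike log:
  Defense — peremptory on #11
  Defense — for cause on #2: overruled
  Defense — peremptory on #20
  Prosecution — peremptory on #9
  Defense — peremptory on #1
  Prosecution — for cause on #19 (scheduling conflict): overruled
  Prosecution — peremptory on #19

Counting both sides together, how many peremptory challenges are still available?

Prosecution allotment: 7 base + 2 multi-party = 9. Defense allotment: 7.
Prosecution peremptories used: #9, #19 — 2 (the for-cause on #19 doesn't count).
Defense peremptories used: #11, #20, #1 — 3 (the for-cause on #2 doesn't count).
Remaining: (9 − 2) + (7 − 3) = 11.

11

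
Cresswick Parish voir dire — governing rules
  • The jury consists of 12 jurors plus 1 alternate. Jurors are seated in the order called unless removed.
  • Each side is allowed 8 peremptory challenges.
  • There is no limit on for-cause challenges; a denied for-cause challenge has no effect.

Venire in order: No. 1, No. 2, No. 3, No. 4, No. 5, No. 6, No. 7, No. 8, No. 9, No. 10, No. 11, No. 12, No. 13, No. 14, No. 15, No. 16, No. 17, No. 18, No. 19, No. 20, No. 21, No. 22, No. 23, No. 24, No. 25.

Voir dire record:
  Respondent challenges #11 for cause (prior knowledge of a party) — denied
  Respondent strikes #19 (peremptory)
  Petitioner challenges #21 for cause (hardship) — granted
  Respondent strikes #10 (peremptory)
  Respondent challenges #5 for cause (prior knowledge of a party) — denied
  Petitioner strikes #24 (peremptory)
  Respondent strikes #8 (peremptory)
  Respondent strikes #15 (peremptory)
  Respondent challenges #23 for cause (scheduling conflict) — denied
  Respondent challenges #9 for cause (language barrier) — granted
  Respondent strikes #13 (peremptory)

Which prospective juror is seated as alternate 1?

18

Removed: #8, #9, #10, #13, #15, #19, #21, #24. (#5, #11, #23 stay — for-cause denied.)
Seating in order: seats 1–12 → #1, #2, #3, #4, #5, #6, #7, #11, #12, #14, #16, #17; alternates → #18.
So alternate 1 is #18.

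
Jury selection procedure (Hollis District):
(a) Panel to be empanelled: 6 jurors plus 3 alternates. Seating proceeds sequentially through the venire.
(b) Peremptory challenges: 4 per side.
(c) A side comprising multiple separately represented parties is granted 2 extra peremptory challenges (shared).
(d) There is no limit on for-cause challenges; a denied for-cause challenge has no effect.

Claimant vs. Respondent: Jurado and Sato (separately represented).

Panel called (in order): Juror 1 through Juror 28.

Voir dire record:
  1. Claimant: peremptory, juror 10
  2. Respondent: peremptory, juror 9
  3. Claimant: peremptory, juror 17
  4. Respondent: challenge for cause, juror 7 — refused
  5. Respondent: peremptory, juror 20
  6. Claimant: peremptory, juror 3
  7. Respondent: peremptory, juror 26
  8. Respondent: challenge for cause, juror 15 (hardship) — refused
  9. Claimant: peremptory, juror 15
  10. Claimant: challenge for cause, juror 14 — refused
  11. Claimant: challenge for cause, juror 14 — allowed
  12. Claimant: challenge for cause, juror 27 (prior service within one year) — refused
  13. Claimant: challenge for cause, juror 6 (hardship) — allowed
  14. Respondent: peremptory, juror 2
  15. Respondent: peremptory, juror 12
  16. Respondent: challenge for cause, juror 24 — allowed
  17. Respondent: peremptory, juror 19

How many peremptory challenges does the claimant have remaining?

0

Claimant allotment: 4.
Claimant peremptories used: #10, #17, #3, #15 — 4 (for-cause on #14, #14, #27, #6 don't count).
Remaining: 4 − 4 = 0.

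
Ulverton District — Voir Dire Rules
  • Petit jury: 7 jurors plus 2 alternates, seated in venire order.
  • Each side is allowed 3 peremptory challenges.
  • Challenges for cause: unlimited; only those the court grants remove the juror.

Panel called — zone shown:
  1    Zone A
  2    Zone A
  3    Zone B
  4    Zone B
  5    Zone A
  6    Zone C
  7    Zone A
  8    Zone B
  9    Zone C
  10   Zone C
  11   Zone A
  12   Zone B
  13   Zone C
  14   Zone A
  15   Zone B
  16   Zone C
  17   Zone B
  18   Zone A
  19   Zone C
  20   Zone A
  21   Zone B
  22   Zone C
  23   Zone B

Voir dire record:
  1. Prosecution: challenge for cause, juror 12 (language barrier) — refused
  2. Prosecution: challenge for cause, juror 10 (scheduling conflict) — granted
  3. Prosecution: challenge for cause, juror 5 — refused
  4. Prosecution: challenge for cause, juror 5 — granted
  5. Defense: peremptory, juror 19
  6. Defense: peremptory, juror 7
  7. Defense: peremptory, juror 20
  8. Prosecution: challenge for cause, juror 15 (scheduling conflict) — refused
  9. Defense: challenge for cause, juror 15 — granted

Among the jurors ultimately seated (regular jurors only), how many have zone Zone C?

2

Removed: #5, #7, #10, #15, #19, #20.
Seated jurors 1–7: #1, #2, #3, #4, #6, #8, #9 (alternates #11, #12 not counted).
Of those, in Zone C: #6, #9 → 2.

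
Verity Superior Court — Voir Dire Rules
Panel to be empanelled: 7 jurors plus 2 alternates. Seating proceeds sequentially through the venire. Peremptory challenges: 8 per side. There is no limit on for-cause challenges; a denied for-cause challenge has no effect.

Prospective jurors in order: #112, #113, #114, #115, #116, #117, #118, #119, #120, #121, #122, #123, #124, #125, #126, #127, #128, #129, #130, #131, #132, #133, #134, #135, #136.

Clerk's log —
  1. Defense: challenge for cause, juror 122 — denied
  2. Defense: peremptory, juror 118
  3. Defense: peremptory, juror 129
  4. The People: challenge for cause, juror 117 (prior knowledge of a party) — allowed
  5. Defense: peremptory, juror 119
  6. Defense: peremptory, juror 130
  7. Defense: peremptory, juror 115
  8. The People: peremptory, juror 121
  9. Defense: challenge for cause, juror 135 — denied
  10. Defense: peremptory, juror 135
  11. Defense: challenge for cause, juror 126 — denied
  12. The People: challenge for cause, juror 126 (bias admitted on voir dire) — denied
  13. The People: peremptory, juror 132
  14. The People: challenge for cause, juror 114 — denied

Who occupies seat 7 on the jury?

Removed: #115, #117, #118, #119, #121, #129, #130, #132, #135. (#114, #122, #126 stay — for-cause denied.)
Filling seats in venire order through position 7: #112, #113, #114, #116, #120, #122, #123.
So seat 7 is #123.

123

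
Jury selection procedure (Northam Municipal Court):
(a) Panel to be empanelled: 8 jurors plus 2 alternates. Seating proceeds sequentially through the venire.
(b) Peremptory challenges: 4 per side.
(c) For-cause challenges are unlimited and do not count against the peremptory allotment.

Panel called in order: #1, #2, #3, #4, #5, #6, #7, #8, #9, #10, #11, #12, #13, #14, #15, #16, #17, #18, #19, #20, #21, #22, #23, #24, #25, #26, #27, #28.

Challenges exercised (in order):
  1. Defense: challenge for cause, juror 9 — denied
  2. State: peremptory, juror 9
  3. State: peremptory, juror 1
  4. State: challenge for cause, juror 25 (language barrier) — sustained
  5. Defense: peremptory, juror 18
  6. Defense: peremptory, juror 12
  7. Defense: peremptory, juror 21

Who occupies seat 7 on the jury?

8

Removed: #1, #9, #12, #18, #21, #25.
Seating in order: seats 1–8 → #2, #3, #4, #5, #6, #7, #8, #10; alternates → #11, #13.
So seat 7 is #8.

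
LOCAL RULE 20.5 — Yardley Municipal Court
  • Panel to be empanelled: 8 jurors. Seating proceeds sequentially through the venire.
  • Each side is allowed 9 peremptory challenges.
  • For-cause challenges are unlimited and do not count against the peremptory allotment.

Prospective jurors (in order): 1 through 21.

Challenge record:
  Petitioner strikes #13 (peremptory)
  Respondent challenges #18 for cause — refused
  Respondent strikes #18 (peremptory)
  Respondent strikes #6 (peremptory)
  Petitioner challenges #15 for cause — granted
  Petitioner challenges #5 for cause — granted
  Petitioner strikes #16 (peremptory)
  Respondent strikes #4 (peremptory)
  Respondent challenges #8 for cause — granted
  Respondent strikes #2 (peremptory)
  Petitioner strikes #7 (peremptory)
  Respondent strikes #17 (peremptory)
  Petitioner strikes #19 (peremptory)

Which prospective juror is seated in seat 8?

Removed: #2, #4, #5, #6, #7, #8, #13, #15, #16, #17, #18, #19.
Seating in order: seats 1–8 → #1, #3, #9, #10, #11, #12, #14, #20.
So seat 8 is #20.

20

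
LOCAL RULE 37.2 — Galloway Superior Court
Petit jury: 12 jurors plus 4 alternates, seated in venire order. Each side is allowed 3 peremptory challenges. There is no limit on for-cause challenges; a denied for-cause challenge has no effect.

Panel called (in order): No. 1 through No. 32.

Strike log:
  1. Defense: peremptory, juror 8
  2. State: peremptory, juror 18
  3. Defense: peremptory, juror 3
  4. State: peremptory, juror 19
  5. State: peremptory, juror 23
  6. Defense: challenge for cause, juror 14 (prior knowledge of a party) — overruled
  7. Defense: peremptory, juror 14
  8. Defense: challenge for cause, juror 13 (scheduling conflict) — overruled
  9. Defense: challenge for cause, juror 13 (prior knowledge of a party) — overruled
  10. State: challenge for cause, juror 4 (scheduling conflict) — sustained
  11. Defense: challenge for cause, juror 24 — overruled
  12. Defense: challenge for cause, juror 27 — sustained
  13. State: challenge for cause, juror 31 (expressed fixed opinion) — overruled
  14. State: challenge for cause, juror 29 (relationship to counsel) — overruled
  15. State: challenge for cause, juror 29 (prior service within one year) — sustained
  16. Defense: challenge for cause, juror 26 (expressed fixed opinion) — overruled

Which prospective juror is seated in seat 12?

16

Removed: #3, #4, #8, #14, #18, #19, #23, #27, #29. (#13, #24, #26, #31 stay — for-cause denied.)
Seating in order: seats 1–12 → #1, #2, #5, #6, #7, #9, #10, #11, #12, #13, #15, #16; alternates → #17, #20, #21, #22.
So seat 12 is #16.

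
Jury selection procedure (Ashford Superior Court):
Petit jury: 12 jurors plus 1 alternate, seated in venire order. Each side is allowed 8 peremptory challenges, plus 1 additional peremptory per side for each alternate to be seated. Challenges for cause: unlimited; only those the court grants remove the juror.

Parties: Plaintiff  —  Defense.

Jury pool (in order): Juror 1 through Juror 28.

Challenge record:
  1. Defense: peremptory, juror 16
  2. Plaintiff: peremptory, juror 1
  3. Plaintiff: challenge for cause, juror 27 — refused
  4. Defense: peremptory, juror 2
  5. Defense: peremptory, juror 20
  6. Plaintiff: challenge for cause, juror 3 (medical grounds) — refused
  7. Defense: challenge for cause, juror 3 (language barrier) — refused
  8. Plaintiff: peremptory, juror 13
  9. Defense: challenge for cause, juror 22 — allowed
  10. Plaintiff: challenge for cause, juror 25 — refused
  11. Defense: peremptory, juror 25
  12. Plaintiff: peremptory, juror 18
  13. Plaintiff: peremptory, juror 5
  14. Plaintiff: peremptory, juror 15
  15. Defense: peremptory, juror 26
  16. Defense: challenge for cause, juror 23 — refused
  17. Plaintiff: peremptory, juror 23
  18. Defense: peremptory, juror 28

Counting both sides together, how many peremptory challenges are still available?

6

Plaintiff allotment: 8 base + 1 × 1 alternate = 9. Defense allotment: 8 base + 1 × 1 alternate = 9.
Plaintiff peremptories used: #1, #13, #18, #5, #15, #23 — 6 (for-cause on #27, #3, #25 don't count).
Defense peremptories used: #16, #2, #20, #25, #26, #28 — 6 (for-cause on #3, #22, #23 don't count).
Remaining: (9 − 6) + (9 − 6) = 6.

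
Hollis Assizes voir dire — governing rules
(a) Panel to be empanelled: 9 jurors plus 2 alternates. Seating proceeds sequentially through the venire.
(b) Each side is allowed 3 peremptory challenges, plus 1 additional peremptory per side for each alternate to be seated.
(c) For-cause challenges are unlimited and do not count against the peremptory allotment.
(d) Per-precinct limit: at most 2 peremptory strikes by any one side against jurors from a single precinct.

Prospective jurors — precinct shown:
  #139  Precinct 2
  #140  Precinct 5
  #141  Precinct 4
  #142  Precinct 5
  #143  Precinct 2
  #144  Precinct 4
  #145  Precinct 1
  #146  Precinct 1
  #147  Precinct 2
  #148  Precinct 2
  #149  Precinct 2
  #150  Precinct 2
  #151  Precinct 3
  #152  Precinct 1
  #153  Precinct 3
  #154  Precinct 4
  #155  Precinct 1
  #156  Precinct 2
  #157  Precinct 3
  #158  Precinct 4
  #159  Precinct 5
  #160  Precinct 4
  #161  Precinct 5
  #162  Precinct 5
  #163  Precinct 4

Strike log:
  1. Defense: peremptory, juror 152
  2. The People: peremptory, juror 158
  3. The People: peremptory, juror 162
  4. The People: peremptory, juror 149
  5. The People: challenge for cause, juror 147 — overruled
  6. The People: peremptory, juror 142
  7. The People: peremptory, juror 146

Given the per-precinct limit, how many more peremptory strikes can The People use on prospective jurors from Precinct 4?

0

The People peremptories so far: #158, #162, #149, #142, #146 — 5 of 5 used, 0 left overall.
Against Precinct 4: #158 — 1 used; per-precinct cap 2 leaves 1.
Binding limit: min(0, 1) = 0.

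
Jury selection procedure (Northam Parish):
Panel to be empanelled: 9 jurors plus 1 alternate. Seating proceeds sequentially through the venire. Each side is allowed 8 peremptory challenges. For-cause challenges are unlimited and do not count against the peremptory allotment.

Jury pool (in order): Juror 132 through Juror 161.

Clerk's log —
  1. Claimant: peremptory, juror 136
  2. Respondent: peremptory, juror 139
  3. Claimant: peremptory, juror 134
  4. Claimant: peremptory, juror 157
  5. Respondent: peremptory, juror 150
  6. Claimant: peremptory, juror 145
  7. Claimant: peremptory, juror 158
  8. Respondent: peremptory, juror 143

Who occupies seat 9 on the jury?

Removed: #134, #136, #139, #143, #145, #150, #157, #158.
Seating in order: seats 1–9 → #132, #133, #135, #137, #138, #140, #141, #142, #144; alternates → #146.
So seat 9 is #144.

144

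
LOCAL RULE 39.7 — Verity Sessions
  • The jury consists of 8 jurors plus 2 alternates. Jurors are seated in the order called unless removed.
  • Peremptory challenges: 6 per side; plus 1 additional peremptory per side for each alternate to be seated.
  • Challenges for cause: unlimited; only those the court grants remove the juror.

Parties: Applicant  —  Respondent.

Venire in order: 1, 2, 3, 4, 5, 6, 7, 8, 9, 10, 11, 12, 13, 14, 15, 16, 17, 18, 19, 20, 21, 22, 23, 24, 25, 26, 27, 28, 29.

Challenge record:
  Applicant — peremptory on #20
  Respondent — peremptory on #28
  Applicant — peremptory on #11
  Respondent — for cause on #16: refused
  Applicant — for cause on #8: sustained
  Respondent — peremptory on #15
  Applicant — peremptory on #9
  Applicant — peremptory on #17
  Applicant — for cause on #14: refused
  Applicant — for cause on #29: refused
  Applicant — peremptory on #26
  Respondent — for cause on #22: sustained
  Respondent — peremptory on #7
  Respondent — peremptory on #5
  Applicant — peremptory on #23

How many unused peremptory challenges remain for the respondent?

4

Respondent allotment: 6 base + 1 × 2 alternates = 8.
Respondent peremptories used: #28, #15, #7, #5 — 4 (for-cause on #16, #22 don't count).
Remaining: 8 − 4 = 4.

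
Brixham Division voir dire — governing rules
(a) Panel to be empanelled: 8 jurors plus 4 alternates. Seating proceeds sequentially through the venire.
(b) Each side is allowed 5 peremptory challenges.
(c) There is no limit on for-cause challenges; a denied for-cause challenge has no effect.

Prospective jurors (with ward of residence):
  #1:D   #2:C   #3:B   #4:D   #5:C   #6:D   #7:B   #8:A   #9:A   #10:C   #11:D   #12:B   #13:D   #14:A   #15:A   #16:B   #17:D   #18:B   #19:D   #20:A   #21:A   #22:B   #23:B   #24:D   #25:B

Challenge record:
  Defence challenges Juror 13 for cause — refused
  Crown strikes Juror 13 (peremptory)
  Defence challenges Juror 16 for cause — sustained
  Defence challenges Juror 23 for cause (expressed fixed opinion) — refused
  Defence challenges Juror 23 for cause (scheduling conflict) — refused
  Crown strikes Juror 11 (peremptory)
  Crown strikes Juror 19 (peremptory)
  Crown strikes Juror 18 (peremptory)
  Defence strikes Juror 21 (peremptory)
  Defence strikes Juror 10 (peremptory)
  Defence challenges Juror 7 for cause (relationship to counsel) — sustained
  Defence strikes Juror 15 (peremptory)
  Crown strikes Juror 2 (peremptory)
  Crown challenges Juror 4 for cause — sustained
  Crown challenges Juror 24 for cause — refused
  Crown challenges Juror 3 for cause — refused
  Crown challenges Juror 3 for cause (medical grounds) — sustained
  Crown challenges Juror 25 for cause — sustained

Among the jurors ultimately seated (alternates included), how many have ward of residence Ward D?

4

Removed: #2, #3, #4, #7, #10, #11, #13, #15, #16, #18, #19, #21, #25.
Seated (12 incl. alternates): #1, #5, #6, #8, #9, #12, #14, #17, #20, #22, #23, #24.
Of those, in Ward D: #1, #6, #17, #24 → 4.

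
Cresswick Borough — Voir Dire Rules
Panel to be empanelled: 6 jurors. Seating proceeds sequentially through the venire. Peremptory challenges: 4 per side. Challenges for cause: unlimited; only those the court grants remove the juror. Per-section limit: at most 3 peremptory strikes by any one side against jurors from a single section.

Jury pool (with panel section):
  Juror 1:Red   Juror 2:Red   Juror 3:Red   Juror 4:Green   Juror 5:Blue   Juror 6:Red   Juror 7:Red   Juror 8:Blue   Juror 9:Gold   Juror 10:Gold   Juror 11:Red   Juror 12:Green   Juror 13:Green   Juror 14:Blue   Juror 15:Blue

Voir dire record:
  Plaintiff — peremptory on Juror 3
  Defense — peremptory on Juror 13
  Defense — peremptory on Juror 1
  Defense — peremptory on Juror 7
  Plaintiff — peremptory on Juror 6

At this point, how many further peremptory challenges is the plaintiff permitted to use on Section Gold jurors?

Plaintiff peremptories so far: #3, #6 — 2 of 4 used, 2 left overall.
Against Section Gold: none yet — per-section cap 3 leaves 3.
Binding limit: min(2, 3) = 2.

2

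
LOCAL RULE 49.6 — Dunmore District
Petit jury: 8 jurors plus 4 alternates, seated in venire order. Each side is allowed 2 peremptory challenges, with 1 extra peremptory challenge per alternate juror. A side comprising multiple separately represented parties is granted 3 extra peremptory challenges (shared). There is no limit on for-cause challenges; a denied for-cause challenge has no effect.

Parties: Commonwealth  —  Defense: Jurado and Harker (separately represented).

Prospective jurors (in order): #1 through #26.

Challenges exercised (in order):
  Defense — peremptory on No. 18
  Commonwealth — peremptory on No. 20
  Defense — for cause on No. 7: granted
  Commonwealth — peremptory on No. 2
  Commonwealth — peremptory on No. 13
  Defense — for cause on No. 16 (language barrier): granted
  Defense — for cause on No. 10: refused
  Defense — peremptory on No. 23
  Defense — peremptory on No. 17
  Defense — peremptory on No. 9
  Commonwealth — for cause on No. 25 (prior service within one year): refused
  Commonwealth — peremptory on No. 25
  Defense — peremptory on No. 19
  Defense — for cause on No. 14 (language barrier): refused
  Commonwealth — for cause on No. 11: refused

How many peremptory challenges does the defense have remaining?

4

Defense allotment: 2 base + 1 × 4 alternates + 3 multi-party = 9.
Defense peremptories used: #18, #23, #17, #9, #19 — 5 (for-cause on #7, #16, #10, #14 don't count).
Remaining: 9 − 5 = 4.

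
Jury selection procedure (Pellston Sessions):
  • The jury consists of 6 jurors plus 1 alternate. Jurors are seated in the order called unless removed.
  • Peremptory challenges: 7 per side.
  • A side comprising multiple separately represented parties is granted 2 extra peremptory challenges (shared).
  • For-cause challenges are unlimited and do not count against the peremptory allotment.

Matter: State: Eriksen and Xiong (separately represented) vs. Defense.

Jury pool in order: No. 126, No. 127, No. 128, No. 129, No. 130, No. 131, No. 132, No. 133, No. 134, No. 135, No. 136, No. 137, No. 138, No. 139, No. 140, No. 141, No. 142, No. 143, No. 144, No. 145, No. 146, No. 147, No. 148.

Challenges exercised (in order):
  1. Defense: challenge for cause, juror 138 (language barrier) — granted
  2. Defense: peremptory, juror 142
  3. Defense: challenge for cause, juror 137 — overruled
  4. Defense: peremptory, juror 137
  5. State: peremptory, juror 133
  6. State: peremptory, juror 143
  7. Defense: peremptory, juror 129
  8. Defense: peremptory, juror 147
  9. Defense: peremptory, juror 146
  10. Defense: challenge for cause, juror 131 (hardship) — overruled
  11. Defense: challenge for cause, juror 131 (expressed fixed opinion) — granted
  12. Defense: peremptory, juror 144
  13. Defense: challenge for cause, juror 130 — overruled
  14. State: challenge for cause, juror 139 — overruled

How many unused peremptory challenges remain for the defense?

1

Defense allotment: 7.
Defense peremptories used: #142, #137, #129, #147, #146, #144 — 6 (for-cause on #138, #137, #131, #131, #130 don't count).
Remaining: 7 − 6 = 1.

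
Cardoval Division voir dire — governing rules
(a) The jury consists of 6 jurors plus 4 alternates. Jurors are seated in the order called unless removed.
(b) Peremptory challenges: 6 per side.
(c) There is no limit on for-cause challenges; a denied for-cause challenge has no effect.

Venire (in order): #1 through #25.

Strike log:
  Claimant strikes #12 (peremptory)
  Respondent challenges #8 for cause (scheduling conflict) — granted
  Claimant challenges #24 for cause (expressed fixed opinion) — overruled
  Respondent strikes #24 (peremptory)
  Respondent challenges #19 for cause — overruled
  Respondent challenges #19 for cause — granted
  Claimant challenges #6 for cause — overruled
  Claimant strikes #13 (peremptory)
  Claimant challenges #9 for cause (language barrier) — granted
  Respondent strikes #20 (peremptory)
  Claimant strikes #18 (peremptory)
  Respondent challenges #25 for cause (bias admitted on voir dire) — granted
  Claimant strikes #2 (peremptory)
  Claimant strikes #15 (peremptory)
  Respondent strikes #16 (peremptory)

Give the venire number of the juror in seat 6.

Removed: #2, #8, #9, #12, #13, #15, #16, #18, #19, #20, #24, #25. (#6 stays — for-cause denied.)
Seating in order: seats 1–6 → #1, #3, #4, #5, #6, #7; alternates → #10, #11, #14, #17.
So seat 6 is #7.

7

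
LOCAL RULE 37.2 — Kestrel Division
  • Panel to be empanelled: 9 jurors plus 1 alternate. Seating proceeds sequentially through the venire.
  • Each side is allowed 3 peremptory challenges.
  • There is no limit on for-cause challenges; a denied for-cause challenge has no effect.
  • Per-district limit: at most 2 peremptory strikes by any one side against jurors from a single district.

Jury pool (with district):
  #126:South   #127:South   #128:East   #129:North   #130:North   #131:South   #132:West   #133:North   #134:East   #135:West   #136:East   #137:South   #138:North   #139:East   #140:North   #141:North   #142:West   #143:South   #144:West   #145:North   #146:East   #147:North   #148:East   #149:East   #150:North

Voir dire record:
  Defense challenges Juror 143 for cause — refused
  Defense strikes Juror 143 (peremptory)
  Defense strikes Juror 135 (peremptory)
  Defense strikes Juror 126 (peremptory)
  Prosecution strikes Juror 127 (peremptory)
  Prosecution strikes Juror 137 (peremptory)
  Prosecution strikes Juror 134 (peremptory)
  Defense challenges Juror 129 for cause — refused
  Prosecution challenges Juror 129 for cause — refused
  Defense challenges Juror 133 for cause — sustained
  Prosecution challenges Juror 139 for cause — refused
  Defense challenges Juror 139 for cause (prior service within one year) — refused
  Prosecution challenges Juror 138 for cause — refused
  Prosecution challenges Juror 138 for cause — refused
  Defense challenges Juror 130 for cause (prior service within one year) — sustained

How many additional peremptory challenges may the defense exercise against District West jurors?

Defense peremptories so far: #143, #135, #126 — 3 of 3 used, 0 left overall.
Against District West: #135 — 1 used; per-district cap 2 leaves 1.
Binding limit: min(0, 1) = 0.

0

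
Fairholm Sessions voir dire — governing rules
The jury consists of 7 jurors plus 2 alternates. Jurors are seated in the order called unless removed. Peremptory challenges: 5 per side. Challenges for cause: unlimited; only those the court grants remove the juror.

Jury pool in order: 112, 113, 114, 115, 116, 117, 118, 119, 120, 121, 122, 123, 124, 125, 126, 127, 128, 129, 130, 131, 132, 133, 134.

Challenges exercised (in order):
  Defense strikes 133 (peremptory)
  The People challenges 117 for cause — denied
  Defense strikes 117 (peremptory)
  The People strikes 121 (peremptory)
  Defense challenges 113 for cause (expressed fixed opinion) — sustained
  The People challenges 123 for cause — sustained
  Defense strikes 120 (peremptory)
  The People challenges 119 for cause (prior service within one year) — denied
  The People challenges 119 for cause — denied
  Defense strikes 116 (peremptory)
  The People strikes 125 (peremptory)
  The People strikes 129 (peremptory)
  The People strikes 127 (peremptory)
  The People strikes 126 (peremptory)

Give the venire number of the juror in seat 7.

Removed: #113, #116, #117, #120, #121, #123, #125, #126, #127, #129, #133. (#119 stays — for-cause denied.)
Seating in order: seats 1–7 → #112, #114, #115, #118, #119, #122, #124; alternates → #128, #130.
So seat 7 is #124.

124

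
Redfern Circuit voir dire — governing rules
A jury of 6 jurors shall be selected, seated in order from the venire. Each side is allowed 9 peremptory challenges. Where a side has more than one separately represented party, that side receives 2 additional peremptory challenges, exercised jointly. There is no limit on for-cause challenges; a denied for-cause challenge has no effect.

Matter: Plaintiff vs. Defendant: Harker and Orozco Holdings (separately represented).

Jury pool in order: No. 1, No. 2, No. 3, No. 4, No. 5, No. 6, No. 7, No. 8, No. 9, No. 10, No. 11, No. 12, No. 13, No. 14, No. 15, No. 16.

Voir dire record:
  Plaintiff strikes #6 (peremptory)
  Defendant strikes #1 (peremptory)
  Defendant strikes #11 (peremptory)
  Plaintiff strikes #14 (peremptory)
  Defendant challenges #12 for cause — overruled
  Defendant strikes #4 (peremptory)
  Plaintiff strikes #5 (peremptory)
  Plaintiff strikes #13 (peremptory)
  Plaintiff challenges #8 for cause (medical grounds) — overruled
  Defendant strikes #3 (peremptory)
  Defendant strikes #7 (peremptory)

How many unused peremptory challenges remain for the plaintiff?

5

Plaintiff allotment: 9.
Plaintiff peremptories used: #6, #14, #5, #13 — 4 (the for-cause on #8 doesn't count).
Remaining: 9 − 4 = 5.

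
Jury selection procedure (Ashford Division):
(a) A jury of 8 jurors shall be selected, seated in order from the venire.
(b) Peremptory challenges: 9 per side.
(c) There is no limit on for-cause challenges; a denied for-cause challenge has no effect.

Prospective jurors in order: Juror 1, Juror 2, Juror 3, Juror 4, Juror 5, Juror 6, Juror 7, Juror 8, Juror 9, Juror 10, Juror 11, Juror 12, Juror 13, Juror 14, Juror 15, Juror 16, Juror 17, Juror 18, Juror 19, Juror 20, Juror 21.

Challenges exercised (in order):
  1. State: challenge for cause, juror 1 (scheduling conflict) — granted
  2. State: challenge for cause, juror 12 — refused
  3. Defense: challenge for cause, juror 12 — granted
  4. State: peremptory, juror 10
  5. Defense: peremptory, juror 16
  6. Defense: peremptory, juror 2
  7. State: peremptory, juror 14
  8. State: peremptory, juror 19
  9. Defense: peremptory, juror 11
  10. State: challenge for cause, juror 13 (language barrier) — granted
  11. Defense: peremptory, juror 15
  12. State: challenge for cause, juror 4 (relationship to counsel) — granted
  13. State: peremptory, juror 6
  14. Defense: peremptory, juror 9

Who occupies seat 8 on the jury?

Removed: #1, #2, #4, #6, #9, #10, #11, #12, #13, #14, #15, #16, #19.
Seating in order: seats 1–8 → #3, #5, #7, #8, #17, #18, #20, #21.
So seat 8 is #21.

21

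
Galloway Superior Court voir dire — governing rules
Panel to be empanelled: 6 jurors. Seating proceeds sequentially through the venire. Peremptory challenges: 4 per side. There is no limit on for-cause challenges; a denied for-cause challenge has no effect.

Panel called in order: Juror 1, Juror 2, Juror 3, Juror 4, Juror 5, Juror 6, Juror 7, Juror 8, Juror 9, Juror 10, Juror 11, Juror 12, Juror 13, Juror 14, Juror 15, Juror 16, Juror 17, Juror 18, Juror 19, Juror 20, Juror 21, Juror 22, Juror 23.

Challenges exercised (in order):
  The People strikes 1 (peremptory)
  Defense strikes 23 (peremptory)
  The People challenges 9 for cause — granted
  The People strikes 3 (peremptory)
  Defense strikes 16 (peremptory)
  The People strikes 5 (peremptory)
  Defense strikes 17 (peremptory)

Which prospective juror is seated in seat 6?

10

Removed: #1, #3, #5, #9, #16, #17, #23.
Filling seats in venire order through position 6: #2, #4, #6, #7, #8, #10.
So seat 6 is #10.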